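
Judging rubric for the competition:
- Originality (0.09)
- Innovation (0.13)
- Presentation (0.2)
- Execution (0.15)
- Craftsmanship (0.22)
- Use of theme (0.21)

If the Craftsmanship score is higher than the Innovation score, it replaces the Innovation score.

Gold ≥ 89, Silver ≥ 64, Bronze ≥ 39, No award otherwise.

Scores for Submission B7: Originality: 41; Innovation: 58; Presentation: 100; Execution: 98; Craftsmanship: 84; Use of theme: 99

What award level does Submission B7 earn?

Silver

Craftsmanship (84) > Innovation (58), so Innovation counts as 84.
Weighted total:
  Originality 41 × 0.09 = 3.69
  Innovation 84 × 0.13 = 10.92
  Presentation 100 × 0.2 = 20
  Execution 98 × 0.15 = 14.7
  Craftsmanship 84 × 0.22 = 18.48
  Use of theme 99 × 0.21 = 20.79
Sum = 88.58
88.58 is ≥ 64 and < 89 → Silver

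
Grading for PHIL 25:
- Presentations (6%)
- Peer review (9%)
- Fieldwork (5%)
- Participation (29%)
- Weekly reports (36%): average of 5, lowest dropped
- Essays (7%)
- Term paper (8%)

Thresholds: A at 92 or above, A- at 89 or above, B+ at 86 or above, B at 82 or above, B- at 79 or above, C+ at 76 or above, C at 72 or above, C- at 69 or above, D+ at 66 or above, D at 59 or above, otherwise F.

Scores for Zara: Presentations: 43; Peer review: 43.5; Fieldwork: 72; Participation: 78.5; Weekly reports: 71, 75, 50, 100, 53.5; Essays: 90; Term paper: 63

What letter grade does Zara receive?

Weekly reports: drop 50 → average of remaining 4 = 299.5/4 = 74.875
Weighted total:
  Presentations 43 × 0.06 = 2.58
  Peer review 43.5 × 0.09 = 3.915
  Fieldwork 72 × 0.05 = 3.6
  Participation 78.5 × 0.29 = 22.765
  Weekly reports 74.875 × 0.36 = 26.955
  Essays 90 × 0.07 = 6.3
  Term paper 63 × 0.08 = 5.04
Sum = 71.155
71.155 is ≥ 69 and < 72 → C-

C-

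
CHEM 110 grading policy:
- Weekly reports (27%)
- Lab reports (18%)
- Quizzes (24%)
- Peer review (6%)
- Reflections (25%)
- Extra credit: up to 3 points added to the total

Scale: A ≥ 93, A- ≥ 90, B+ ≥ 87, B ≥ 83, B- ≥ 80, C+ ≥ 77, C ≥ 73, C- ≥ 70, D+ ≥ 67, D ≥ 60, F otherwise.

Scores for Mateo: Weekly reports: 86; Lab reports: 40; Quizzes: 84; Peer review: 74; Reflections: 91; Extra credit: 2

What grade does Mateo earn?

C+

Weighted total:
  Weekly reports 86 × 0.27 = 23.22
  Lab reports 40 × 0.18 = 7.2
  Quizzes 84 × 0.24 = 20.16
  Peer review 74 × 0.06 = 4.44
  Reflections 91 × 0.25 = 22.75
Sum = 77.77
Extra credit: 77.77 + 2 = 79.77
79.77 is ≥ 77 and < 80 → C+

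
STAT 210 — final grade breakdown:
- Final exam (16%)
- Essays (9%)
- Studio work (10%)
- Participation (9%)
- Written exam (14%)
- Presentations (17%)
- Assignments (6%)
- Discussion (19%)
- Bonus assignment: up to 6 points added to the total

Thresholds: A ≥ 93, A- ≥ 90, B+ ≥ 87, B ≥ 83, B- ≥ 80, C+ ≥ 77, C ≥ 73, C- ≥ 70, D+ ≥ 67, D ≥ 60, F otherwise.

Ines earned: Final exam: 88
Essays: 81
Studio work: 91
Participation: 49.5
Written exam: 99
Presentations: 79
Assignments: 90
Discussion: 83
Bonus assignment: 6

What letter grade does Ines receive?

B+

Weighted total:
  Final exam 88 × 0.16 = 14.08
  Essays 81 × 0.09 = 7.29
  Studio work 91 × 0.1 = 9.1
  Participation 49.5 × 0.09 = 4.455
  Written exam 99 × 0.14 = 13.86
  Presentations 79 × 0.17 = 13.43
  Assignments 90 × 0.06 = 5.4
  Discussion 83 × 0.19 = 15.77
Sum = 83.385
Bonus assignment: 83.385 + 6 = 89.385
89.385 is ≥ 87 and < 90 → B+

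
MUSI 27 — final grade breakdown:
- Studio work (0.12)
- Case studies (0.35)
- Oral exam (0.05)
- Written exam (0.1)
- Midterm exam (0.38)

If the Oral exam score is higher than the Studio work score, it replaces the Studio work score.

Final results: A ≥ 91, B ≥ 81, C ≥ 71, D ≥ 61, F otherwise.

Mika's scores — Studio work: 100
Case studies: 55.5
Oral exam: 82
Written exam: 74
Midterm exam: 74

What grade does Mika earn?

Oral exam (82) ≤ Studio work (100), so Studio work stays at 100.
Weighted total:
  Studio work 100 × 0.12 = 12
  Case studies 55.5 × 0.35 = 19.425
  Oral exam 82 × 0.05 = 4.1
  Written exam 74 × 0.1 = 7.4
  Midterm exam 74 × 0.38 = 28.12
Sum = 71.045
71.045 is ≥ 71 and < 81 → C

C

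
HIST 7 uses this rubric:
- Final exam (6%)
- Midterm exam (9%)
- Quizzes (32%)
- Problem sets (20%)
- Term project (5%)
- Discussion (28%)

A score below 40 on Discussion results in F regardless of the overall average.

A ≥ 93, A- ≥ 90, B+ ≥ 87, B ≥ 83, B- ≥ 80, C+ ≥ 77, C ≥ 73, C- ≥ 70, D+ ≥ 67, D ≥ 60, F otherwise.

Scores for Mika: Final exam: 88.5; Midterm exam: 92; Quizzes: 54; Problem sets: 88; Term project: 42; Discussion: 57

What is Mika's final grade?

D

Discussion score 57 ≥ 40: minimum met.
Weighted total:
  Final exam 88.5 × 0.06 = 5.31
  Midterm exam 92 × 0.09 = 8.28
  Quizzes 54 × 0.32 = 17.28
  Problem sets 88 × 0.2 = 17.6
  Term project 42 × 0.05 = 2.1
  Discussion 57 × 0.28 = 15.96
Sum = 66.53
66.53 is ≥ 60 and < 67 → D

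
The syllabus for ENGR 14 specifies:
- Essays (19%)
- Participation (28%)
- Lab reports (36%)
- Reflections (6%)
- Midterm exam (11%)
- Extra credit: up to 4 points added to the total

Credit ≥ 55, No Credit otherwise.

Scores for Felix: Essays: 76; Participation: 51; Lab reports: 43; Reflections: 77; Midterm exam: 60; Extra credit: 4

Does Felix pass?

Credit

Weighted total:
  Essays 76 × 0.19 = 14.44
  Participation 51 × 0.28 = 14.28
  Lab reports 43 × 0.36 = 15.48
  Reflections 77 × 0.06 = 4.62
  Midterm exam 60 × 0.11 = 6.6
Sum = 55.42
Extra credit: 55.42 + 4 = 59.42
59.42 ≥ 55 → Credit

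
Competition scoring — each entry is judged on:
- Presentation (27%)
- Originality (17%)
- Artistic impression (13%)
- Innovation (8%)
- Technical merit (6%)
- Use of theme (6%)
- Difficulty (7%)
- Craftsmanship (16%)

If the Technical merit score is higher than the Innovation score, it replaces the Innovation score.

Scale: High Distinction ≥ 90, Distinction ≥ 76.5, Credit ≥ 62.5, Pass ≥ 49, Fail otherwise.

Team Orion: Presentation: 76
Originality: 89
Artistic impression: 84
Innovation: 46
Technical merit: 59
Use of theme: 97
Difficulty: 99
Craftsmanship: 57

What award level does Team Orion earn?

Distinction

Technical merit (59) > Innovation (46), so Innovation counts as 59.
Weighted total:
  Presentation 76 × 0.27 = 20.52
  Originality 89 × 0.17 = 15.13
  Artistic impression 84 × 0.13 = 10.92
  Innovation 59 × 0.08 = 4.72
  Technical merit 59 × 0.06 = 3.54
  Use of theme 97 × 0.06 = 5.82
  Difficulty 99 × 0.07 = 6.93
  Craftsmanship 57 × 0.16 = 9.12
Sum = 76.7
76.7 is ≥ 76.5 and < 90 → Distinction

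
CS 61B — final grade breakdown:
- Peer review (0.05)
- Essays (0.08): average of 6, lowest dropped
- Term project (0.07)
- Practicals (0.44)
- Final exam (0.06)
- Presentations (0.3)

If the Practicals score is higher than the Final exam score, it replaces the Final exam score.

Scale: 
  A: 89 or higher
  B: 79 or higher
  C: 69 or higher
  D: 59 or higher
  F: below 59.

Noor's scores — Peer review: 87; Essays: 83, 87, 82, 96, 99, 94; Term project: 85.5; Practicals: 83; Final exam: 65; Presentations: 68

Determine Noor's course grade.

B

Essays: drop 82 → average of remaining 5 = 459/5 = 91.8
Practicals (83) > Final exam (65), so Final exam counts as 83.
Weighted total:
  Peer review 87 × 0.05 = 4.35
  Essays 91.8 × 0.08 = 7.344
  Term project 85.5 × 0.07 = 5.985
  Practicals 83 × 0.44 = 36.52
  Final exam 83 × 0.06 = 4.98
  Presentations 68 × 0.3 = 20.4
Sum = 79.579
79.579 is ≥ 79 and < 89 → B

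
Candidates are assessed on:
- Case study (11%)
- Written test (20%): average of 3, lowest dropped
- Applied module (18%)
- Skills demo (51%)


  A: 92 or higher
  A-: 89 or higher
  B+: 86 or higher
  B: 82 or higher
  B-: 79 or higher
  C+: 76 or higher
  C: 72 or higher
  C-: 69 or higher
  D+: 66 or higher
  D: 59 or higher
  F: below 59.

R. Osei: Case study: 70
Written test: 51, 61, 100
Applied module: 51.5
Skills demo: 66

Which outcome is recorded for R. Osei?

Written test: drop 51 → average of remaining 2 = 161/2 = 80.5
Weighted total:
  Case study 70 × 0.11 = 7.7
  Written test 80.5 × 0.2 = 16.1
  Applied module 51.5 × 0.18 = 9.27
  Skills demo 66 × 0.51 = 33.66
Sum = 66.73
66.73 is ≥ 66 and < 69 → D+

D+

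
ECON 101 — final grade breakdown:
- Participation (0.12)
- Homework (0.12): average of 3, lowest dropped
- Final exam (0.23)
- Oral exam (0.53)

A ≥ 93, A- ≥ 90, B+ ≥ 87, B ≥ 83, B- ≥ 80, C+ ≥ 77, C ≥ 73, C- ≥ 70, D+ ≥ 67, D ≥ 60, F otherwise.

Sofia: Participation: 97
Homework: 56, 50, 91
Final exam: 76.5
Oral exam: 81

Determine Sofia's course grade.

Homework: drop 50 → average of remaining 2 = 147/2 = 73.5
Weighted total:
  Participation 97 × 0.12 = 11.64
  Homework 73.5 × 0.12 = 8.82
  Final exam 76.5 × 0.23 = 17.595
  Oral exam 81 × 0.53 = 42.93
Sum = 80.985
80.985 is ≥ 80 and < 83 → B-

B-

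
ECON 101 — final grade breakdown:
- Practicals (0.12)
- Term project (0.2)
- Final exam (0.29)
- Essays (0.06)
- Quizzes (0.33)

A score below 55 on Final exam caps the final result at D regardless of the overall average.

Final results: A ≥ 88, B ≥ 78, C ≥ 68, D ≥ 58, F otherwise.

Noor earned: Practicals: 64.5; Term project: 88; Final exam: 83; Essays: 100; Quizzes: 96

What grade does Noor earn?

B

Final exam score 83 ≥ 55: minimum met.
Weighted total:
  Practicals 64.5 × 0.12 = 7.74
  Term project 88 × 0.2 = 17.6
  Final exam 83 × 0.29 = 24.07
  Essays 100 × 0.06 = 6
  Quizzes 96 × 0.33 = 31.68
Sum = 87.09
87.09 is ≥ 78 and < 88 → B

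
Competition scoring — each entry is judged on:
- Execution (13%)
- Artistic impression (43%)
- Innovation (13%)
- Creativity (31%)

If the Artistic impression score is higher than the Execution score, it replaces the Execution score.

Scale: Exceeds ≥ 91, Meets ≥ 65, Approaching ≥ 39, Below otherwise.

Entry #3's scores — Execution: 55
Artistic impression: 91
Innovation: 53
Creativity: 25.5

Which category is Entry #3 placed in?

Artistic impression (91) > Execution (55), so Execution counts as 91.
Weighted total:
  Execution 91 × 0.13 = 11.83
  Artistic impression 91 × 0.43 = 39.13
  Innovation 53 × 0.13 = 6.89
  Creativity 25.5 × 0.31 = 7.905
Sum = 65.755
65.755 is ≥ 65 and < 91 → Meets

Meets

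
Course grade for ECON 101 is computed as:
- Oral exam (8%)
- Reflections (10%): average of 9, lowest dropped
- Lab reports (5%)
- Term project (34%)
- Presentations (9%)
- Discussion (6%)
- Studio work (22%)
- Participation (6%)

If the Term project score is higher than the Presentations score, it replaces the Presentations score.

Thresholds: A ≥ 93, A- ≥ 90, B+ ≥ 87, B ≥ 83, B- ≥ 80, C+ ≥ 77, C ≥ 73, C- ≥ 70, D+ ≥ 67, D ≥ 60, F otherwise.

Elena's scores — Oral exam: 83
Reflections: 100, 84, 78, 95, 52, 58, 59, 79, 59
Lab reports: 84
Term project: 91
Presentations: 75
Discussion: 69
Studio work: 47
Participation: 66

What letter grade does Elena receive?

C

Reflections: drop 52 → average of remaining 8 = 612/8 = 76.5
Term project (91) > Presentations (75), so Presentations counts as 91.
Weighted total:
  Oral exam 83 × 0.08 = 6.64
  Reflections 76.5 × 0.1 = 7.65
  Lab reports 84 × 0.05 = 4.2
  Term project 91 × 0.34 = 30.94
  Presentations 91 × 0.09 = 8.19
  Discussion 69 × 0.06 = 4.14
  Studio work 47 × 0.22 = 10.34
  Participation 66 × 0.06 = 3.96
Sum = 76.06
76.06 is ≥ 73 and < 77 → C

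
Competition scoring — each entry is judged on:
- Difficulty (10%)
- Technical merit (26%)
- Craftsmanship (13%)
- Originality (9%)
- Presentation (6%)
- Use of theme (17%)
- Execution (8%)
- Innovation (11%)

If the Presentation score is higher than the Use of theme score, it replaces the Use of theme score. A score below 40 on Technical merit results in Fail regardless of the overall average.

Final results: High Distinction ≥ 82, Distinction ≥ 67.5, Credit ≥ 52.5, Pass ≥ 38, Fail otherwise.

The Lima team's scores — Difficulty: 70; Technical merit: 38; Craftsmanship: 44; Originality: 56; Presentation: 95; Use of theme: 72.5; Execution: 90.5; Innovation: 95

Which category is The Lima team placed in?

Presentation (95) > Use of theme (72.5), so Use of theme counts as 95.
Technical merit score 38 < 40: minimum not met.
Weighted total:
  Difficulty 70 × 0.1 = 7
  Technical merit 38 × 0.26 = 9.88
  Craftsmanship 44 × 0.13 = 5.72
  Originality 56 × 0.09 = 5.04
  Presentation 95 × 0.06 = 5.7
  Use of theme 95 × 0.17 = 16.15
  Execution 90.5 × 0.08 = 7.24
  Innovation 95 × 0.11 = 10.45
Sum = 67.18
Because the Technical merit minimum was not met, the result is Fail.

Fail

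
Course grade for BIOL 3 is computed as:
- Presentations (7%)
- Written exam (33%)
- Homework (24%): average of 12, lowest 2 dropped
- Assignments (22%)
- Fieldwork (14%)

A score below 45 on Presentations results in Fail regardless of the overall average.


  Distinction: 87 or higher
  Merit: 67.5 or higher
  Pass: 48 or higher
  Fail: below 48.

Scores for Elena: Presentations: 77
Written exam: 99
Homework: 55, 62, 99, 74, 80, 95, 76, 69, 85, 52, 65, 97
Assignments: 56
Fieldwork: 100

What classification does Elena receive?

Merit

Homework: drop 52, 55 → average of remaining 10 = 802/10 = 80.2
Presentations score 77 ≥ 45: minimum met.
Weighted total:
  Presentations 77 × 0.07 = 5.39
  Written exam 99 × 0.33 = 32.67
  Homework 80.2 × 0.24 = 19.248
  Assignments 56 × 0.22 = 12.32
  Fieldwork 100 × 0.14 = 14
Sum = 83.628
83.628 is ≥ 67.5 and < 87 → Merit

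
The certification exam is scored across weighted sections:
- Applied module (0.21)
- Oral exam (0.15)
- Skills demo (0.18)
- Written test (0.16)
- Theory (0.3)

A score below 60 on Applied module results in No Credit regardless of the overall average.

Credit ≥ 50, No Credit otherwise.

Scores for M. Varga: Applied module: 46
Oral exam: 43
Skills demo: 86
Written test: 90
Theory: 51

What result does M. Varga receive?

No Credit

Applied module score 46 < 60: minimum not met.
Weighted total:
  Applied module 46 × 0.21 = 9.66
  Oral exam 43 × 0.15 = 6.45
  Skills demo 86 × 0.18 = 15.48
  Written test 90 × 0.16 = 14.4
  Theory 51 × 0.3 = 15.3
Sum = 61.29
Because the Applied module minimum was not met, the result is No Credit.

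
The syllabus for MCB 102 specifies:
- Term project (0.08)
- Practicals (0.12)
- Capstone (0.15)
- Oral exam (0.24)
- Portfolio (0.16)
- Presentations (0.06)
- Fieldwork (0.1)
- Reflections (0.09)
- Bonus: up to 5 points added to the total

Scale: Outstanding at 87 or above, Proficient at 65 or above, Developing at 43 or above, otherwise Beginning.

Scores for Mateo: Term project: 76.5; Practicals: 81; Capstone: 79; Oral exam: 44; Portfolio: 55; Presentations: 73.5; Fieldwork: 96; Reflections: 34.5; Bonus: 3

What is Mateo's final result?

Proficient

Weighted total:
  Term project 76.5 × 0.08 = 6.12
  Practicals 81 × 0.12 = 9.72
  Capstone 79 × 0.15 = 11.85
  Oral exam 44 × 0.24 = 10.56
  Portfolio 55 × 0.16 = 8.8
  Presentations 73.5 × 0.06 = 4.41
  Fieldwork 96 × 0.1 = 9.6
  Reflections 34.5 × 0.09 = 3.105
Sum = 64.165
Bonus: 64.165 + 3 = 67.165
67.165 is ≥ 65 and < 87 → Proficient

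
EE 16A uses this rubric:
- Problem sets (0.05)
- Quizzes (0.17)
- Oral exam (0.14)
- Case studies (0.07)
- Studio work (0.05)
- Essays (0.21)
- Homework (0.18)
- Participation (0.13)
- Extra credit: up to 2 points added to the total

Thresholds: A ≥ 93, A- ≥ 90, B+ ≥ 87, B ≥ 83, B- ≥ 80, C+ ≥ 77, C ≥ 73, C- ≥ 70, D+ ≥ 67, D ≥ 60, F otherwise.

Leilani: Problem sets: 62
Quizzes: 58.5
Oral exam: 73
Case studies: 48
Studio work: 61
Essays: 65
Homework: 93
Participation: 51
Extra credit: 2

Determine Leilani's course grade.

Weighted total:
  Problem sets 62 × 0.05 = 3.1
  Quizzes 58.5 × 0.17 = 9.945
  Oral exam 73 × 0.14 = 10.22
  Case studies 48 × 0.07 = 3.36
  Studio work 61 × 0.05 = 3.05
  Essays 65 × 0.21 = 13.65
  Homework 93 × 0.18 = 16.74
  Participation 51 × 0.13 = 6.63
Sum = 66.695
Extra credit: 66.695 + 2 = 68.695
68.695 is ≥ 67 and < 70 → D+

D+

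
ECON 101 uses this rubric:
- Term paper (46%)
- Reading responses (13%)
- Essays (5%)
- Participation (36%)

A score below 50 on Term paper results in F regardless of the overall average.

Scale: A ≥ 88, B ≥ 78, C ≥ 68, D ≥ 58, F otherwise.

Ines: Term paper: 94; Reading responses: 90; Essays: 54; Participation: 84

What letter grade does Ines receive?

Term paper score 94 ≥ 50: minimum met.
Weighted total:
  Term paper 94 × 0.46 = 43.24
  Reading responses 90 × 0.13 = 11.7
  Essays 54 × 0.05 = 2.7
  Participation 84 × 0.36 = 30.24
Sum = 87.88
87.88 is ≥ 78 and < 88 → B

B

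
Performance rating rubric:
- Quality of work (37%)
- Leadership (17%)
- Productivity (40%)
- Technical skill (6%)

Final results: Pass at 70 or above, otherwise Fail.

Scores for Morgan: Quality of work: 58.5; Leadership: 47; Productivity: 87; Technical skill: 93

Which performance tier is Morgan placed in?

Weighted total:
  Quality of work 58.5 × 0.37 = 21.645
  Leadership 47 × 0.17 = 7.99
  Productivity 87 × 0.4 = 34.8
  Technical skill 93 × 0.06 = 5.58
Sum = 70.015
70.015 ≥ 70 → Pass

Pass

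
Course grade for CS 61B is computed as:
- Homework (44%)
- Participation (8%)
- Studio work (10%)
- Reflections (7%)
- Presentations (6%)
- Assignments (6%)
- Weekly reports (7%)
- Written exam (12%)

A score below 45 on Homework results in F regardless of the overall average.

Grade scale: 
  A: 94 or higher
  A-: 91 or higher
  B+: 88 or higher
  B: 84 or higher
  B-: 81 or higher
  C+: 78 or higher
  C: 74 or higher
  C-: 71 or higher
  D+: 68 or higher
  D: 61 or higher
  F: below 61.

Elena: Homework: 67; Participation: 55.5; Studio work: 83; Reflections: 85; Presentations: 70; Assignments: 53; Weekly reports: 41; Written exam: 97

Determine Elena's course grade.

D+

Homework score 67 ≥ 45: minimum met.
Weighted total:
  Homework 67 × 0.44 = 29.48
  Participation 55.5 × 0.08 = 4.44
  Studio work 83 × 0.1 = 8.3
  Reflections 85 × 0.07 = 5.95
  Presentations 70 × 0.06 = 4.2
  Assignments 53 × 0.06 = 3.18
  Weekly reports 41 × 0.07 = 2.87
  Written exam 97 × 0.12 = 11.64
Sum = 70.06
70.06 is ≥ 68 and < 71 → D+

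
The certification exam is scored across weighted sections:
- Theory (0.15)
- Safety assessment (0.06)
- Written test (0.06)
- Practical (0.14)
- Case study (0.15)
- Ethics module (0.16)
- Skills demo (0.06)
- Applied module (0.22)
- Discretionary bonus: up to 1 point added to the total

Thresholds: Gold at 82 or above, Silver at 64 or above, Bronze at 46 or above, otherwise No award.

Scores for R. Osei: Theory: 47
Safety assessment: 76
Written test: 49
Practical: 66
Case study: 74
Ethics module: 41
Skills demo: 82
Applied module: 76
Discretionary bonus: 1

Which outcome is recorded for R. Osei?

Silver

Weighted total:
  Theory 47 × 0.15 = 7.05
  Safety assessment 76 × 0.06 = 4.56
  Written test 49 × 0.06 = 2.94
  Practical 66 × 0.14 = 9.24
  Case study 74 × 0.15 = 11.1
  Ethics module 41 × 0.16 = 6.56
  Skills demo 82 × 0.06 = 4.92
  Applied module 76 × 0.22 = 16.72
Sum = 63.09
Discretionary bonus: 63.09 + 1 = 64.09
64.09 is ≥ 64 and < 82 → Silver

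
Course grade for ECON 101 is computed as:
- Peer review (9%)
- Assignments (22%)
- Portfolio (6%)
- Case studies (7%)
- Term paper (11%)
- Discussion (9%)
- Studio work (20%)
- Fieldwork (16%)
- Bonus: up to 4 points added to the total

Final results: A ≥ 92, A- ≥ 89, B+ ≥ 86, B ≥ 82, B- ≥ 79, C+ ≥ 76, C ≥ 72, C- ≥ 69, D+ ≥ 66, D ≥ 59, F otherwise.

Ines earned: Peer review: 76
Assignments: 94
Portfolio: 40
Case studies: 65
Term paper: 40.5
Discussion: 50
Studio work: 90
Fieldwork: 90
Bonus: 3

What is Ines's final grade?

Weighted total:
  Peer review 76 × 0.09 = 6.84
  Assignments 94 × 0.22 = 20.68
  Portfolio 40 × 0.06 = 2.4
  Case studies 65 × 0.07 = 4.55
  Term paper 40.5 × 0.11 = 4.455
  Discussion 50 × 0.09 = 4.5
  Studio work 90 × 0.2 = 18
  Fieldwork 90 × 0.16 = 14.4
Sum = 75.825
Bonus: 75.825 + 3 = 78.825
78.825 is ≥ 76 and < 79 → C+

C+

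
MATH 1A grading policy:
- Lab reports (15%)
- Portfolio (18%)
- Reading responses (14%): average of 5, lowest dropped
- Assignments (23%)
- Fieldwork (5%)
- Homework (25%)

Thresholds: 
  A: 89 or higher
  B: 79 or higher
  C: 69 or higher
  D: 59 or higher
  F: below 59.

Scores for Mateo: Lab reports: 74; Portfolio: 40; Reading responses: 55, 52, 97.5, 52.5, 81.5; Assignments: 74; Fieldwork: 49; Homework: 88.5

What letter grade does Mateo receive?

Reading responses: drop 52 → average of remaining 4 = 286.5/4 = 71.625
Weighted total:
  Lab reports 74 × 0.15 = 11.1
  Portfolio 40 × 0.18 = 7.2
  Reading responses 71.625 × 0.14 = 10.0275
  Assignments 74 × 0.23 = 17.02
  Fieldwork 49 × 0.05 = 2.45
  Homework 88.5 × 0.25 = 22.125
Sum = 69.9225
69.9225 is ≥ 69 and < 79 → C

C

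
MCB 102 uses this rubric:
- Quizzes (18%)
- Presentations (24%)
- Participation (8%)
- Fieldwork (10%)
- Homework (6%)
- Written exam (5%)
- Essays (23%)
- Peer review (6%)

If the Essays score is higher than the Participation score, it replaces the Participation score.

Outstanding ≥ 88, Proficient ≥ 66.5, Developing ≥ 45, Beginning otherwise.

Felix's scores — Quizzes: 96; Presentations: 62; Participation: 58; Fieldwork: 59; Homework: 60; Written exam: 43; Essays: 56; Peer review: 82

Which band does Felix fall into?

Developing

Essays (56) ≤ Participation (58), so Participation stays at 58.
Weighted total:
  Quizzes 96 × 0.18 = 17.28
  Presentations 62 × 0.24 = 14.88
  Participation 58 × 0.08 = 4.64
  Fieldwork 59 × 0.1 = 5.9
  Homework 60 × 0.06 = 3.6
  Written exam 43 × 0.05 = 2.15
  Essays 56 × 0.23 = 12.88
  Peer review 82 × 0.06 = 4.92
Sum = 66.25
66.25 is ≥ 45 and < 66.5 → Developing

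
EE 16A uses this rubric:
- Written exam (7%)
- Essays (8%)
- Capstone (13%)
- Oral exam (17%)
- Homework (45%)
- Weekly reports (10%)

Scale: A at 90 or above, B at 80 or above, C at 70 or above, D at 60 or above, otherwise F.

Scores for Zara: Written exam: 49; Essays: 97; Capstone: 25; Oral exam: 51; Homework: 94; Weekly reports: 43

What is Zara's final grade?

D

Weighted total:
  Written exam 49 × 0.07 = 3.43
  Essays 97 × 0.08 = 7.76
  Capstone 25 × 0.13 = 3.25
  Oral exam 51 × 0.17 = 8.67
  Homework 94 × 0.45 = 42.3
  Weekly reports 43 × 0.1 = 4.3
Sum = 69.71
69.71 is ≥ 60 and < 70 → D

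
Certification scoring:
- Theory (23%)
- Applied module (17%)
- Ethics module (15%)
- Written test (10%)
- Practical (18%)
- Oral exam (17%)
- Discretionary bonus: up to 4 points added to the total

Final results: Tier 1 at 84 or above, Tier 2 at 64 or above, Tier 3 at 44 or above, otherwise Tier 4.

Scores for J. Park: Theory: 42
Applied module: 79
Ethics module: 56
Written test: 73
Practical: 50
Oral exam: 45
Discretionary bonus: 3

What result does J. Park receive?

Weighted total:
  Theory 42 × 0.23 = 9.66
  Applied module 79 × 0.17 = 13.43
  Ethics module 56 × 0.15 = 8.4
  Written test 73 × 0.1 = 7.3
  Practical 50 × 0.18 = 9
  Oral exam 45 × 0.17 = 7.65
Sum = 55.44
Discretionary bonus: 55.44 + 3 = 58.44
58.44 is ≥ 44 and < 64 → Tier 3

Tier 3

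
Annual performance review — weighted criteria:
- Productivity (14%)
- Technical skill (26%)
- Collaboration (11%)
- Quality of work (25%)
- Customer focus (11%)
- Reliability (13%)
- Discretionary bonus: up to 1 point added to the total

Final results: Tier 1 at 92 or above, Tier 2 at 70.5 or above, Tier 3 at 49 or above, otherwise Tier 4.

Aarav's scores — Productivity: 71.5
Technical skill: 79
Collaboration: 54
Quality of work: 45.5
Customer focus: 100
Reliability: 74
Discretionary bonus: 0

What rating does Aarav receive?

Tier 3

Weighted total:
  Productivity 71.5 × 0.14 = 10.01
  Technical skill 79 × 0.26 = 20.54
  Collaboration 54 × 0.11 = 5.94
  Quality of work 45.5 × 0.25 = 11.375
  Customer focus 100 × 0.11 = 11
  Reliability 74 × 0.13 = 9.62
Sum = 68.485
Discretionary bonus: 68.485 + 0 = 68.485
68.485 is ≥ 49 and < 70.5 → Tier 3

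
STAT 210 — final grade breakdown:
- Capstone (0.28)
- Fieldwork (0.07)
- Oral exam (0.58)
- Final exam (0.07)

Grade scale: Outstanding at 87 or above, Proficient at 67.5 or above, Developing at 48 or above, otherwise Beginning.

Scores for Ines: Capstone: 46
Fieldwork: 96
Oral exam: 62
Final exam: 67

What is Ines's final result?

Developing

Weighted total:
  Capstone 46 × 0.28 = 12.88
  Fieldwork 96 × 0.07 = 6.72
  Oral exam 62 × 0.58 = 35.96
  Final exam 67 × 0.07 = 4.69
Sum = 60.25
60.25 is ≥ 48 and < 67.5 → Developing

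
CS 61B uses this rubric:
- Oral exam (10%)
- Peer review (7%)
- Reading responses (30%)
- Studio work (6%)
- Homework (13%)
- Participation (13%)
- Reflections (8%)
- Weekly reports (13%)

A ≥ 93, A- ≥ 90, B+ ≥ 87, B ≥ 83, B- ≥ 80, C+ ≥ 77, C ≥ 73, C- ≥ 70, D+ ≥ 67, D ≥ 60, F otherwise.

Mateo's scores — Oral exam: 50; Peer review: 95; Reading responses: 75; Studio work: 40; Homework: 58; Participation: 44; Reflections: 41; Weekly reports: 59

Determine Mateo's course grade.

Weighted total:
  Oral exam 50 × 0.1 = 5
  Peer review 95 × 0.07 = 6.65
  Reading responses 75 × 0.3 = 22.5
  Studio work 40 × 0.06 = 2.4
  Homework 58 × 0.13 = 7.54
  Participation 44 × 0.13 = 5.72
  Reflections 41 × 0.08 = 3.28
  Weekly reports 59 × 0.13 = 7.67
Sum = 60.76
60.76 is ≥ 60 and < 67 → D

D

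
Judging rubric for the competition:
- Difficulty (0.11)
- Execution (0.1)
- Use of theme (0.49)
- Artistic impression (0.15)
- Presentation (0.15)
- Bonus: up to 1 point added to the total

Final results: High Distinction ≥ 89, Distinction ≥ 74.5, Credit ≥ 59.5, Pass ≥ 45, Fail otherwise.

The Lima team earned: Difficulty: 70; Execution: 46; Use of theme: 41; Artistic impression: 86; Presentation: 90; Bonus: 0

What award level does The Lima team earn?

Pass

Weighted total:
  Difficulty 70 × 0.11 = 7.7
  Execution 46 × 0.1 = 4.6
  Use of theme 41 × 0.49 = 20.09
  Artistic impression 86 × 0.15 = 12.9
  Presentation 90 × 0.15 = 13.5
Sum = 58.79
Bonus: 58.79 + 0 = 58.79
58.79 is ≥ 45 and < 59.5 → Pass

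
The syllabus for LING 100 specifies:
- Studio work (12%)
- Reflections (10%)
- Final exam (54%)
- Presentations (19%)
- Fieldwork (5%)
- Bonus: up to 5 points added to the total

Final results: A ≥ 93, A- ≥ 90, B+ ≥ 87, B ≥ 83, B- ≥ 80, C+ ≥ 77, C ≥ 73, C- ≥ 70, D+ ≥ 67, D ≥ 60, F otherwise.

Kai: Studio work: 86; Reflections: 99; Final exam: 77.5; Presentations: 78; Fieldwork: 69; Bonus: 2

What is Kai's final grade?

Weighted total:
  Studio work 86 × 0.12 = 10.32
  Reflections 99 × 0.1 = 9.9
  Final exam 77.5 × 0.54 = 41.85
  Presentations 78 × 0.19 = 14.82
  Fieldwork 69 × 0.05 = 3.45
Sum = 80.34
Bonus: 80.34 + 2 = 82.34
82.34 is ≥ 80 and < 83 → B-

B-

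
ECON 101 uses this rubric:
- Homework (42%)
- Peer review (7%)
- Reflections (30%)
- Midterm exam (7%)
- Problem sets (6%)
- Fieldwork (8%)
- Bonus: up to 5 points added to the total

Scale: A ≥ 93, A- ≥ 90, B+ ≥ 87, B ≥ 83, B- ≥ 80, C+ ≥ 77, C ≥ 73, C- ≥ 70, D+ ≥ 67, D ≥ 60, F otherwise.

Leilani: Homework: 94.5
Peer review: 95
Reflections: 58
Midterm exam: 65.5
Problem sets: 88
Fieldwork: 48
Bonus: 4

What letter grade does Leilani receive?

Weighted total:
  Homework 94.5 × 0.42 = 39.69
  Peer review 95 × 0.07 = 6.65
  Reflections 58 × 0.3 = 17.4
  Midterm exam 65.5 × 0.07 = 4.585
  Problem sets 88 × 0.06 = 5.28
  Fieldwork 48 × 0.08 = 3.84
Sum = 77.445
Bonus: 77.445 + 4 = 81.445
81.445 is ≥ 80 and < 83 → B-

B-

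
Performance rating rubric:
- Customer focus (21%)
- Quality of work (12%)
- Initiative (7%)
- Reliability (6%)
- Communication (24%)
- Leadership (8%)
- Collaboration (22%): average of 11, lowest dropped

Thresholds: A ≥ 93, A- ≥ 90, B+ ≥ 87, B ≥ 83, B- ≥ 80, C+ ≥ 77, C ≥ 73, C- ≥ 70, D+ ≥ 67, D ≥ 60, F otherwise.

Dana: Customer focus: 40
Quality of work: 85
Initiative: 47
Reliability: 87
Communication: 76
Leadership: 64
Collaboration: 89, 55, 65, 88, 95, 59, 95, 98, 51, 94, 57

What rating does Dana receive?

D+

Collaboration: drop 51 → average of remaining 10 = 795/10 = 79.5
Weighted total:
  Customer focus 40 × 0.21 = 8.4
  Quality of work 85 × 0.12 = 10.2
  Initiative 47 × 0.07 = 3.29
  Reliability 87 × 0.06 = 5.22
  Communication 76 × 0.24 = 18.24
  Leadership 64 × 0.08 = 5.12
  Collaboration 79.5 × 0.22 = 17.49
Sum = 67.96
67.96 is ≥ 67 and < 70 → D+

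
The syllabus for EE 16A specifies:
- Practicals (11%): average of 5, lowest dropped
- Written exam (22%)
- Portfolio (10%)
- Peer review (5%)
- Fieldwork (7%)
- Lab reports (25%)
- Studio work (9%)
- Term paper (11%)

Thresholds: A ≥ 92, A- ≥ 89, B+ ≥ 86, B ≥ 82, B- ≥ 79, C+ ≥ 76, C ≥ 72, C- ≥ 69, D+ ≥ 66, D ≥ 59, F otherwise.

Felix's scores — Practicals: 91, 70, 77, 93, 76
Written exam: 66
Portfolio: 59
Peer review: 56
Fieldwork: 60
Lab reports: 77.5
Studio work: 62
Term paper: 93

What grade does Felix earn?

Practicals: drop 70 → average of remaining 4 = 337/4 = 84.25
Weighted total:
  Practicals 84.25 × 0.11 = 9.2675
  Written exam 66 × 0.22 = 14.52
  Portfolio 59 × 0.1 = 5.9
  Peer review 56 × 0.05 = 2.8
  Fieldwork 60 × 0.07 = 4.2
  Lab reports 77.5 × 0.25 = 19.375
  Studio work 62 × 0.09 = 5.58
  Term paper 93 × 0.11 = 10.23
Sum = 71.8725
71.8725 is ≥ 69 and < 72 → C-

C-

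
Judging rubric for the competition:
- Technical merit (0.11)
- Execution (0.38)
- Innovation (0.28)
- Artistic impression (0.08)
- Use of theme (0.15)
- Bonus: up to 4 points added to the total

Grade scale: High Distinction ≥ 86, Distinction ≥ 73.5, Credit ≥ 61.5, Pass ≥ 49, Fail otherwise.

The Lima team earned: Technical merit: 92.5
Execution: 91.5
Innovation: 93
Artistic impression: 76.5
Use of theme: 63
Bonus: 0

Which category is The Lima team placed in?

Weighted total:
  Technical merit 92.5 × 0.11 = 10.175
  Execution 91.5 × 0.38 = 34.77
  Innovation 93 × 0.28 = 26.04
  Artistic impression 76.5 × 0.08 = 6.12
  Use of theme 63 × 0.15 = 9.45
Sum = 86.555
Bonus: 86.555 + 0 = 86.555
86.555 ≥ 86 → High Distinction

High Distinction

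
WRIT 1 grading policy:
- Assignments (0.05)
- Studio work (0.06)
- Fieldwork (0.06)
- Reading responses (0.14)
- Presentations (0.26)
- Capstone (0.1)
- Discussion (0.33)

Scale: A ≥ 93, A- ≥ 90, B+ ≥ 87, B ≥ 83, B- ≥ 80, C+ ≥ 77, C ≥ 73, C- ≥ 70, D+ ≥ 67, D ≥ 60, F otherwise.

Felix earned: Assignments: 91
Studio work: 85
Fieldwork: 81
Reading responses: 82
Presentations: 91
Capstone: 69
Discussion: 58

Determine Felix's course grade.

C

Weighted total:
  Assignments 91 × 0.05 = 4.55
  Studio work 85 × 0.06 = 5.1
  Fieldwork 81 × 0.06 = 4.86
  Reading responses 82 × 0.14 = 11.48
  Presentations 91 × 0.26 = 23.66
  Capstone 69 × 0.1 = 6.9
  Discussion 58 × 0.33 = 19.14
Sum = 75.69
75.69 is ≥ 73 and < 77 → C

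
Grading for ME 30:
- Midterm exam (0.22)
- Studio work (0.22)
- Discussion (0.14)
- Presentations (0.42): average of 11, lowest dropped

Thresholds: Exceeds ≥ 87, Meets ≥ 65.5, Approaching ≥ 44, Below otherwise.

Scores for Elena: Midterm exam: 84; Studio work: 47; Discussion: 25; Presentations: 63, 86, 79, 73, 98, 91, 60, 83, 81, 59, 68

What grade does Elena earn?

Presentations: drop 59 → average of remaining 10 = 782/10 = 78.2
Weighted total:
  Midterm exam 84 × 0.22 = 18.48
  Studio work 47 × 0.22 = 10.34
  Discussion 25 × 0.14 = 3.5
  Presentations 78.2 × 0.42 = 32.844
Sum = 65.164
65.164 is ≥ 44 and < 65.5 → Approaching

Approaching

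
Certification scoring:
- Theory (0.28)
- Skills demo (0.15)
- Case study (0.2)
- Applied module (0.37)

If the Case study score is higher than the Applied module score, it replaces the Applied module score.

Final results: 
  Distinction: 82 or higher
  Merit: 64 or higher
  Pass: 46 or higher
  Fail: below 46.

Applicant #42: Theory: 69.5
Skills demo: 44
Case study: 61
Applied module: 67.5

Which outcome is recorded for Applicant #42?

Case study (61) ≤ Applied module (67.5), so Applied module stays at 67.5.
Weighted total:
  Theory 69.5 × 0.28 = 19.46
  Skills demo 44 × 0.15 = 6.6
  Case study 61 × 0.2 = 12.2
  Applied module 67.5 × 0.37 = 24.975
Sum = 63.235
63.235 is ≥ 46 and < 64 → Pass

Pass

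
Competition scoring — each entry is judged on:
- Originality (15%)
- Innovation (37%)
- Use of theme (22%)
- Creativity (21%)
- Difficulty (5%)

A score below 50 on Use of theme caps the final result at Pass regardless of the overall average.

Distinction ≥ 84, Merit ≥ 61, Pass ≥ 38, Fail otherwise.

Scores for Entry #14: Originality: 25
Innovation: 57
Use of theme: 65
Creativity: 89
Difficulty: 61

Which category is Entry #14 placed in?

Pass

Use of theme score 65 ≥ 50: minimum met.
Weighted total:
  Originality 25 × 0.15 = 3.75
  Innovation 57 × 0.37 = 21.09
  Use of theme 65 × 0.22 = 14.3
  Creativity 89 × 0.21 = 18.69
  Difficulty 61 × 0.05 = 3.05
Sum = 60.88
60.88 is ≥ 38 and < 61 → Pass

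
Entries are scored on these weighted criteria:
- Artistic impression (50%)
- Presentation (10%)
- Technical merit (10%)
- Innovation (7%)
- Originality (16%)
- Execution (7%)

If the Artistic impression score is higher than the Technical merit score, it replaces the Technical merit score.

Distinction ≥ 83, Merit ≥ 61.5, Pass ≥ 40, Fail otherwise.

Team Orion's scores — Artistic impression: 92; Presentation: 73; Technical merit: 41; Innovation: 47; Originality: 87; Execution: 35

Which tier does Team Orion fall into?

Artistic impression (92) > Technical merit (41), so Technical merit counts as 92.
Weighted total:
  Artistic impression 92 × 0.5 = 46
  Presentation 73 × 0.1 = 7.3
  Technical merit 92 × 0.1 = 9.2
  Innovation 47 × 0.07 = 3.29
  Originality 87 × 0.16 = 13.92
  Execution 35 × 0.07 = 2.45
Sum = 82.16
82.16 is ≥ 61.5 and < 83 → Merit

Merit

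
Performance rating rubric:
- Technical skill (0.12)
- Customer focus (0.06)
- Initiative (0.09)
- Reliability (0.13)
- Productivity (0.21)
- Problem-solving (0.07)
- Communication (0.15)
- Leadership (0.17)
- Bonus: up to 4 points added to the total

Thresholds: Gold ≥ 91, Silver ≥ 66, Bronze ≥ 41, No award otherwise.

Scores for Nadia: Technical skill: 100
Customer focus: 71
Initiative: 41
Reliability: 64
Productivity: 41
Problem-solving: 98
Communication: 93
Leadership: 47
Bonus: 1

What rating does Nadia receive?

Weighted total:
  Technical skill 100 × 0.12 = 12
  Customer focus 71 × 0.06 = 4.26
  Initiative 41 × 0.09 = 3.69
  Reliability 64 × 0.13 = 8.32
  Productivity 41 × 0.21 = 8.61
  Problem-solving 98 × 0.07 = 6.86
  Communication 93 × 0.15 = 13.95
  Leadership 47 × 0.17 = 7.99
Sum = 65.68
Bonus: 65.68 + 1 = 66.68
66.68 is ≥ 66 and < 91 → Silver

Silver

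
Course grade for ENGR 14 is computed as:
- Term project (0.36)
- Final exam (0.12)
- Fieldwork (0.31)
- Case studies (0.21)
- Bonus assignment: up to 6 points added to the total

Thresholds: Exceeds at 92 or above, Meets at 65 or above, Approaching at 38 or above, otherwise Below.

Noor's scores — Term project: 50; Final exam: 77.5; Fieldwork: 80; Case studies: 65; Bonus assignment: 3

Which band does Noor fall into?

Meets

Weighted total:
  Term project 50 × 0.36 = 18
  Final exam 77.5 × 0.12 = 9.3
  Fieldwork 80 × 0.31 = 24.8
  Case studies 65 × 0.21 = 13.65
Sum = 65.75
Bonus assignment: 65.75 + 3 = 68.75
68.75 is ≥ 65 and < 92 → Meets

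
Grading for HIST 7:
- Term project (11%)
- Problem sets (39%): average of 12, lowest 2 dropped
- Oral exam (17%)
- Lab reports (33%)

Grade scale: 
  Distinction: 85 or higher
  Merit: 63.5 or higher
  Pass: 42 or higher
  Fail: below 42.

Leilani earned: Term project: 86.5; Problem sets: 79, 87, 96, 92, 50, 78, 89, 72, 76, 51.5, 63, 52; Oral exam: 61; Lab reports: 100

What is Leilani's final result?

Merit

Problem sets: drop 50, 51.5 → average of remaining 10 = 784/10 = 78.4
Weighted total:
  Term project 86.5 × 0.11 = 9.515
  Problem sets 78.4 × 0.39 = 30.576
  Oral exam 61 × 0.17 = 10.37
  Lab reports 100 × 0.33 = 33
Sum = 83.461
83.461 is ≥ 63.5 and < 85 → Merit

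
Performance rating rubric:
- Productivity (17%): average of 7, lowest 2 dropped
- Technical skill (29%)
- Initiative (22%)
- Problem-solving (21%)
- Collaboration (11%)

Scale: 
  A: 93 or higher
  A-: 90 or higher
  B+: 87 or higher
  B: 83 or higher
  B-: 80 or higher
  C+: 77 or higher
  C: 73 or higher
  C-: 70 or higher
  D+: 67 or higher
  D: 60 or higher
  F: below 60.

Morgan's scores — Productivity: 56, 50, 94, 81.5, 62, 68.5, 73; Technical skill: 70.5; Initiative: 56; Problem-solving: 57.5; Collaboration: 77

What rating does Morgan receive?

D

Productivity: drop 50, 56 → average of remaining 5 = 379/5 = 75.8
Weighted total:
  Productivity 75.8 × 0.17 = 12.886
  Technical skill 70.5 × 0.29 = 20.445
  Initiative 56 × 0.22 = 12.32
  Problem-solving 57.5 × 0.21 = 12.075
  Collaboration 77 × 0.11 = 8.47
Sum = 66.196
66.196 is ≥ 60 and < 67 → D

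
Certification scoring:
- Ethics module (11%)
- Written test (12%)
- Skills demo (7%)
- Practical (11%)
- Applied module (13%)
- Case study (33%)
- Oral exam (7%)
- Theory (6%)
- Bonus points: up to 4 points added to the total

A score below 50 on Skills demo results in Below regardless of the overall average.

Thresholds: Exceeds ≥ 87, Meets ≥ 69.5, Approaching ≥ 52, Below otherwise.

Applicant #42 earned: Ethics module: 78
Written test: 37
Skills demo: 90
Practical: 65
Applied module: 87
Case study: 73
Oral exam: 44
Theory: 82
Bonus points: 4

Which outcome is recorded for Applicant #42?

Skills demo score 90 ≥ 50: minimum met.
Weighted total:
  Ethics module 78 × 0.11 = 8.58
  Written test 37 × 0.12 = 4.44
  Skills demo 90 × 0.07 = 6.3
  Practical 65 × 0.11 = 7.15
  Applied module 87 × 0.13 = 11.31
  Case study 73 × 0.33 = 24.09
  Oral exam 44 × 0.07 = 3.08
  Theory 82 × 0.06 = 4.92
Sum = 69.87
Bonus points: 69.87 + 4 = 73.87
73.87 is ≥ 69.5 and < 87 → Meets

Meets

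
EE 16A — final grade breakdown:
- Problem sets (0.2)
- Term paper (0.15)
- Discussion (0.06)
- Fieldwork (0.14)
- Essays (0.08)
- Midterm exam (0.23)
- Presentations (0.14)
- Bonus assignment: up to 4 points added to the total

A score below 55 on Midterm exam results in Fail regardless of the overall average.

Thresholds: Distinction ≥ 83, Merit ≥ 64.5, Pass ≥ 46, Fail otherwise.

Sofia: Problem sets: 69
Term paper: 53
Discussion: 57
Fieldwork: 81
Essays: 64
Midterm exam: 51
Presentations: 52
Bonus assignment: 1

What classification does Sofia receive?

Midterm exam score 51 < 55: minimum not met.
Weighted total:
  Problem sets 69 × 0.2 = 13.8
  Term paper 53 × 0.15 = 7.95
  Discussion 57 × 0.06 = 3.42
  Fieldwork 81 × 0.14 = 11.34
  Essays 64 × 0.08 = 5.12
  Midterm exam 51 × 0.23 = 11.73
  Presentations 52 × 0.14 = 7.28
Sum = 60.64
Bonus assignment: 60.64 + 1 = 61.64
Because the Midterm exam minimum was not met, the result is Fail.

Fail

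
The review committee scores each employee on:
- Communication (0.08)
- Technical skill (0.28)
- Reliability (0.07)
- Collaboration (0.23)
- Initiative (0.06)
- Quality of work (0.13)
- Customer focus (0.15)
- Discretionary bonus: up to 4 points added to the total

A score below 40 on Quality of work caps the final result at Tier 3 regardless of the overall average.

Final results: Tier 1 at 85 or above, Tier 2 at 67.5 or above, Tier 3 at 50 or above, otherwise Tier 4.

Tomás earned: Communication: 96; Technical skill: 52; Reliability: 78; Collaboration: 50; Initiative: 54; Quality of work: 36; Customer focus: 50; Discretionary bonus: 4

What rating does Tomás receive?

Tier 3

Quality of work score 36 < 40: minimum not met.
Weighted total:
  Communication 96 × 0.08 = 7.68
  Technical skill 52 × 0.28 = 14.56
  Reliability 78 × 0.07 = 5.46
  Collaboration 50 × 0.23 = 11.5
  Initiative 54 × 0.06 = 3.24
  Quality of work 36 × 0.13 = 4.68
  Customer focus 50 × 0.15 = 7.5
Sum = 54.62
Discretionary bonus: 54.62 + 4 = 58.62
58.62 would be Tier 3; cap at Tier 3 applies → Tier 3.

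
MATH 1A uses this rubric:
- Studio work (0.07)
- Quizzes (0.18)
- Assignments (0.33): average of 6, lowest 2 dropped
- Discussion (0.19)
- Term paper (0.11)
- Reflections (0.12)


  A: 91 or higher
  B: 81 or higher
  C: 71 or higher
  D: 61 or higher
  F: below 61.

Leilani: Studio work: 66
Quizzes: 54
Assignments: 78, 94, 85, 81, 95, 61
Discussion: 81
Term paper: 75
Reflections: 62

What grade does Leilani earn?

Assignments: drop 61, 78 → average of remaining 4 = 355/4 = 88.75
Weighted total:
  Studio work 66 × 0.07 = 4.62
  Quizzes 54 × 0.18 = 9.72
  Assignments 88.75 × 0.33 = 29.2875
  Discussion 81 × 0.19 = 15.39
  Term paper 75 × 0.11 = 8.25
  Reflections 62 × 0.12 = 7.44
Sum = 74.7075
74.7075 is ≥ 71 and < 81 → C

C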